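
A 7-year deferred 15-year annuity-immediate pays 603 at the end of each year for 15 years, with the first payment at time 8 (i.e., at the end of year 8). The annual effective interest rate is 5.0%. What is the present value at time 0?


PV at time 7 of the 15-year annuity-immediate:
a_n = 603 * (1-(1+0.05)^(-15))/0.05 = 6258.9338
Discount back 7 years to time 0:
PV = 6258.9338 * (1+0.05)^(-7)
= 6258.9338 * 0.710681
= 4448.1074


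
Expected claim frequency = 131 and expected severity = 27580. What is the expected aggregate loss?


E[S] = E[N] * E[X]
= 131 * 27580
= 3.6130e+06


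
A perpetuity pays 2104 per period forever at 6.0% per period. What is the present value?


PV = PMT / i
= 2104 / 0.06
= 35066.6667


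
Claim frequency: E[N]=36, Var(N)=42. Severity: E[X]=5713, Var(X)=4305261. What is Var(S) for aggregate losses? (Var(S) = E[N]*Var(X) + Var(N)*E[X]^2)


Var(S) = E[N]*Var(X) + Var(N)*E[X]^2
= 36*4305261 + 42*5713^2
= 154989396 + 1370811498
= 1.5258e+09


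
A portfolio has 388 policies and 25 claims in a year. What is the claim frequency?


frequency = claims / policies
= 25 / 388
= 0.0644


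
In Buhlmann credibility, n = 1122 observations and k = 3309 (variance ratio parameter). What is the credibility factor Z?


Z = n / (n + k)
= 1122 / (1122 + 3309)
= 1122 / 4431
= 0.2532


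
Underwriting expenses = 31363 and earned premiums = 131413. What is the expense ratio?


Expense ratio = expenses / premiums
= 31363 / 131413
= 0.2387


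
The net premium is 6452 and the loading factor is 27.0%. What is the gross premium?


Gross = net * (1 + loading)
= 6452 * (1 + 0.27)
= 6452 * 1.27
= 8194.04


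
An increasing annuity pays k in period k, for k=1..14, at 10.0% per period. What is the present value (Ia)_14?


(Ia)_n = sum_{k=1}^{n} k * v^k, v = 1/(1+i)
v = 0.909091
Sum computed term by term:
(Ia)_14 = 44.1672


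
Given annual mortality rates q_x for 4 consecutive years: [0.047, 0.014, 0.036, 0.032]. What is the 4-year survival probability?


p_k = 1 - q_k for each year
Survival = product of (1 - q_k)
= 0.953 * 0.986 * 0.964 * 0.968
= 0.8768


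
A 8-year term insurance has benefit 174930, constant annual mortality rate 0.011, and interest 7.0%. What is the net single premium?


NSP = benefit * sum_{k=0}^{n-1} k_p_x * q * v^(k+1)
With constant q=0.011, v=0.934579
Sum = 0.063458
NSP = 174930 * 0.063458
= 11100.6367


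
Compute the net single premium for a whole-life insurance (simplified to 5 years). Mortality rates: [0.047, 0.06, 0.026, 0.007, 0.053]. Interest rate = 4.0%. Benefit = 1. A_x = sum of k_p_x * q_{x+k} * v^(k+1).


v = 0.961538
Year 0: k_p_x=1.0, q=0.047, term=0.045192
Year 1: k_p_x=0.953, q=0.06, term=0.052866
Year 2: k_p_x=0.89582, q=0.026, term=0.020706
Year 3: k_p_x=0.872529, q=0.007, term=0.005221
Year 4: k_p_x=0.866421, q=0.053, term=0.037743
A_x = 0.1617


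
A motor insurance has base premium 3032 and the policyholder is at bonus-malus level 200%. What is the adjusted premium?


adjusted = base * BM_level / 100
= 3032 * 200 / 100
= 3032 * 2.0
= 6064.0


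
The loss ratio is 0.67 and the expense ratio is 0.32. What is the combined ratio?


Combined ratio = loss ratio + expense ratio
= 0.67 + 0.32
= 0.99


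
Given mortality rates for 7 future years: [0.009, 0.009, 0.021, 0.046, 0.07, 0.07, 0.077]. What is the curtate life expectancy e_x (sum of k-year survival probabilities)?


e_x = sum_{k=1}^{n} k_p_x
k_p_x values:
  1_p_x = 0.991
  2_p_x = 0.982081
  3_p_x = 0.961457
  4_p_x = 0.91723
  5_p_x = 0.853024
  6_p_x = 0.793312
  7_p_x = 0.732227
e_x = 6.2303


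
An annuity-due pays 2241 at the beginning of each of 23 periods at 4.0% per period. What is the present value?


PV_due = PMT * (1-(1+i)^(-n))/i * (1+i)
PV_immediate = 33294.1822
PV_due = 33294.1822 * 1.04
= 34625.9495


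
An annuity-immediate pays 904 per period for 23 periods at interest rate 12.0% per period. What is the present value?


PV = PMT * (1 - (1+i)^(-n)) / i
= 904 * (1 - (1+0.12)^(-23)) / 0.12
= 904 * (1 - 0.073788) / 0.12
= 904 * 7.718434
= 6977.4641


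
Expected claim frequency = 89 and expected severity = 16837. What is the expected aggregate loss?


E[S] = E[N] * E[X]
= 89 * 16837
= 1.4985e+06


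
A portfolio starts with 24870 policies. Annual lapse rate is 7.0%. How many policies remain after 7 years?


remaining = initial * (1 - lapse)^years
= 24870 * (1 - 0.07)^7
= 24870 * 0.601701
= 14964.3007


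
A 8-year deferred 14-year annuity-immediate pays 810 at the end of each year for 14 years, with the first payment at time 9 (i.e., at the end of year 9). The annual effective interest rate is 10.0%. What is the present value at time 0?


PV at time 8 of the 14-year annuity-immediate:
a_n = 810 * (1-(1+0.1)^(-14))/0.1 = 5967.0168
Discount back 8 years to time 0:
PV = 5967.0168 * (1+0.1)^(-8)
= 5967.0168 * 0.466507
= 2783.6574


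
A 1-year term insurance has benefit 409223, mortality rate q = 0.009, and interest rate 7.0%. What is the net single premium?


NSP = benefit * q * v
v = 1/(1+i) = 0.934579
NSP = 409223 * 0.009 * 0.934579
= 3442.0626


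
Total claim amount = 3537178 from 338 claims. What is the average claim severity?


severity = total / number
= 3537178 / 338
= 10465.0237


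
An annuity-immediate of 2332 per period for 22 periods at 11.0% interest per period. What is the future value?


FV = PMT * ((1+i)^n - 1) / i
= 2332 * ((1.11)^22 - 1) / 0.11
= 2332 * (9.933574 - 1) / 0.11
= 189391.7697


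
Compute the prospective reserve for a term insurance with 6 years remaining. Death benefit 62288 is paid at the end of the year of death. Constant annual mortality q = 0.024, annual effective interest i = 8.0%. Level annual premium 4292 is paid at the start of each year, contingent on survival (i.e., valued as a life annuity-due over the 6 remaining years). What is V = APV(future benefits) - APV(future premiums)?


v = 1/(1+i) = 0.925926
APV(future benefits) per unit = sum_{k=0}^{5} k_p_x * q * v^(k+1) = 0.10507
APV(future benefits) = 62288 * 0.10507 = 6544.5703
Life annuity-due factor ä_{x:6} = sum_{k=0}^{5} k_p_x * v^k = 4.728128
APV(future premiums) = 4292 * 4.728128 = 20293.1273
V = 6544.5703 - 20293.1273
= -13748.5569


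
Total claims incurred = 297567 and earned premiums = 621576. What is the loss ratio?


Loss ratio = claims / premiums
= 297567 / 621576
= 0.4787


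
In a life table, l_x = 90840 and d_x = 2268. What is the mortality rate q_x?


q_x = d_x / l_x
= 2268 / 90840
= 0.025


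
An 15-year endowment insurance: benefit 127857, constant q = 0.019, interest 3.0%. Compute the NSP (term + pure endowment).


Term component = 25712.3507
Pure endowment = 15_p_x * v^15 * benefit = 0.749955 * 0.641862 * 127857 = 61546.2009
NSP = 87258.5516


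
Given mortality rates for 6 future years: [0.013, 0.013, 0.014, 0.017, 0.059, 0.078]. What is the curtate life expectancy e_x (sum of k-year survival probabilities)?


e_x = sum_{k=1}^{n} k_p_x
k_p_x values:
  1_p_x = 0.987
  2_p_x = 0.974169
  3_p_x = 0.960531
  4_p_x = 0.944202
  5_p_x = 0.888494
  6_p_x = 0.819191
e_x = 5.5736


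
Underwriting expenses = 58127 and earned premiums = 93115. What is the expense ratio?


Expense ratio = expenses / premiums
= 58127 / 93115
= 0.6242


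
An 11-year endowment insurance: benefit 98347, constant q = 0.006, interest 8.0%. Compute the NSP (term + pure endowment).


Term component = 4107.1719
Pure endowment = 11_p_x * v^11 * benefit = 0.935945 * 0.428883 * 98347 = 39477.5357
NSP = 43584.7076


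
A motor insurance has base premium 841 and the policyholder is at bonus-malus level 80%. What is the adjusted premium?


adjusted = base * BM_level / 100
= 841 * 80 / 100
= 841 * 0.8
= 672.8


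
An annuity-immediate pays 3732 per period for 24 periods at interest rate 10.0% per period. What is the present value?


PV = PMT * (1 - (1+i)^(-n)) / i
= 3732 * (1 - (1+0.1)^(-24)) / 0.1
= 3732 * (1 - 0.101526) / 0.1
= 3732 * 8.984744
= 33531.0647


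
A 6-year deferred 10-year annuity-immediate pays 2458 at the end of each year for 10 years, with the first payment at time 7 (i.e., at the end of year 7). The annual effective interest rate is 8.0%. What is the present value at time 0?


PV at time 6 of the 10-year annuity-immediate:
a_n = 2458 * (1-(1+0.08)^(-10))/0.08 = 16493.3801
Discount back 6 years to time 0:
PV = 16493.3801 * (1+0.08)^(-6)
= 16493.3801 * 0.63017
= 10393.6272


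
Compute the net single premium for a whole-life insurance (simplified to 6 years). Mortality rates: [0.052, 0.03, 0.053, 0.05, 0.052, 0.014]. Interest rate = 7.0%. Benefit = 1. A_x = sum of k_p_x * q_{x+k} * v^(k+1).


v = 0.934579
Year 0: k_p_x=1.0, q=0.052, term=0.048598
Year 1: k_p_x=0.948, q=0.03, term=0.024841
Year 2: k_p_x=0.91956, q=0.053, term=0.039784
Year 3: k_p_x=0.870823, q=0.05, term=0.033217
Year 4: k_p_x=0.827282, q=0.052, term=0.030672
Year 5: k_p_x=0.784263, q=0.014, term=0.007316
A_x = 0.1844


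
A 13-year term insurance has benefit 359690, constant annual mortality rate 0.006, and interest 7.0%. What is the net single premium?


NSP = benefit * sum_{k=0}^{n-1} k_p_x * q * v^(k+1)
With constant q=0.006, v=0.934579
Sum = 0.048652
NSP = 359690 * 0.048652
= 17499.7556


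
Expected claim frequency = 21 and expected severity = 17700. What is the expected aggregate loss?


E[S] = E[N] * E[X]
= 21 * 17700
= 371700


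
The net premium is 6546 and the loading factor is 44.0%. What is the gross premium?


Gross = net * (1 + loading)
= 6546 * (1 + 0.44)
= 6546 * 1.44
= 9426.24


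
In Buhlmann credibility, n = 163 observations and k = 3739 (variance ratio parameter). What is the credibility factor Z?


Z = n / (n + k)
= 163 / (163 + 3739)
= 163 / 3902
= 0.0418


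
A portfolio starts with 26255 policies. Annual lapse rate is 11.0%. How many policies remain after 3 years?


remaining = initial * (1 - lapse)^years
= 26255 * (1 - 0.11)^3
= 26255 * 0.704969
= 18508.9611


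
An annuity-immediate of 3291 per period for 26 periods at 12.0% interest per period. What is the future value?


FV = PMT * ((1+i)^n - 1) / i
= 3291 * ((1.12)^26 - 1) / 0.12
= 3291 * (19.040072 - 1) / 0.12
= 494748.9783


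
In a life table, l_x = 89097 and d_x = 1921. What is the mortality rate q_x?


q_x = d_x / l_x
= 1921 / 89097
= 0.0216


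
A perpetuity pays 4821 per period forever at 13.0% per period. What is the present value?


PV = PMT / i
= 4821 / 0.13
= 37084.6154


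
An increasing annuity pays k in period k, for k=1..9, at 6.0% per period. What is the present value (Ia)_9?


(Ia)_n = sum_{k=1}^{n} k * v^k, v = 1/(1+i)
v = 0.943396
Sum computed term by term:
(Ia)_9 = 31.3785


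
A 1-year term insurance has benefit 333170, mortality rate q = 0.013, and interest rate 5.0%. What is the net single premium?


NSP = benefit * q * v
v = 1/(1+i) = 0.952381
NSP = 333170 * 0.013 * 0.952381
= 4124.9619


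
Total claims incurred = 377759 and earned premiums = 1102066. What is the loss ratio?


Loss ratio = claims / premiums
= 377759 / 1102066
= 0.3428


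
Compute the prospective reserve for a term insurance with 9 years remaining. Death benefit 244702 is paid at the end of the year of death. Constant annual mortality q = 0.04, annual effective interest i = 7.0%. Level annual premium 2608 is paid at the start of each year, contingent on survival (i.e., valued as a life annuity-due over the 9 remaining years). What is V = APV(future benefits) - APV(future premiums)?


v = 1/(1+i) = 0.934579
APV(future benefits) per unit = sum_{k=0}^{8} k_p_x * q * v^(k+1) = 0.226657
APV(future benefits) = 244702 * 0.226657 = 55463.4783
Life annuity-due factor ä_{x:9} = sum_{k=0}^{8} k_p_x * v^k = 6.063081
APV(future premiums) = 2608 * 6.063081 = 15812.5152
V = 55463.4783 - 15812.5152
= 39650.9631


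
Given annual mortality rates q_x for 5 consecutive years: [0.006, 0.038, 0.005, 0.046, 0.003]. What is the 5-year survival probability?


p_k = 1 - q_k for each year
Survival = product of (1 - q_k)
= 0.994 * 0.962 * 0.995 * 0.954 * 0.997
= 0.905


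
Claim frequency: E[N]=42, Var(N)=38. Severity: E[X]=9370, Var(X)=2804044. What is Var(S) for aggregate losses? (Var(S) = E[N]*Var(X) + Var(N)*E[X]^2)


Var(S) = E[N]*Var(X) + Var(N)*E[X]^2
= 42*2804044 + 38*9370^2
= 117769848 + 3336282200
= 3.4541e+09


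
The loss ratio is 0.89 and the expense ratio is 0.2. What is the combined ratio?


Combined ratio = loss ratio + expense ratio
= 0.89 + 0.2
= 1.09


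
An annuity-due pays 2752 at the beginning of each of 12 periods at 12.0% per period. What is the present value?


PV_due = PMT * (1-(1+i)^(-n))/i * (1+i)
PV_immediate = 17046.9179
PV_due = 17046.9179 * 1.12
= 19092.548


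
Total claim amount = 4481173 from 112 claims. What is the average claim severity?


severity = total / number
= 4481173 / 112
= 40010.4732


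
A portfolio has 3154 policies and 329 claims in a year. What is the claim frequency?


frequency = claims / policies
= 329 / 3154
= 0.1043


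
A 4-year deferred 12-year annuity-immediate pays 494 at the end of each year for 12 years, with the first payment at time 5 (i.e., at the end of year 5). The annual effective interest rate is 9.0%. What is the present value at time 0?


PV at time 4 of the 12-year annuity-immediate:
a_n = 494 * (1-(1+0.09)^(-12))/0.09 = 3537.3983
Discount back 4 years to time 0:
PV = 3537.3983 * (1+0.09)^(-4)
= 3537.3983 * 0.708425
= 2505.9821


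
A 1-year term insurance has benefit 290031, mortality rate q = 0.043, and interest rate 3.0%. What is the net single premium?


NSP = benefit * q * v
v = 1/(1+i) = 0.970874
NSP = 290031 * 0.043 * 0.970874
= 12108.0903


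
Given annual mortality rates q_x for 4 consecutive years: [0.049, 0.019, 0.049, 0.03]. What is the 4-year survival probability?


p_k = 1 - q_k for each year
Survival = product of (1 - q_k)
= 0.951 * 0.981 * 0.951 * 0.97
= 0.8606


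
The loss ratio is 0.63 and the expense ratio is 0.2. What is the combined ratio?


Combined ratio = loss ratio + expense ratio
= 0.63 + 0.2
= 0.83


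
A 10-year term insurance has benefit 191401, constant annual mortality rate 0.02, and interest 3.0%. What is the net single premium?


NSP = benefit * sum_{k=0}^{n-1} k_p_x * q * v^(k+1)
With constant q=0.02, v=0.970874
Sum = 0.156808
NSP = 191401 * 0.156808
= 30013.2919


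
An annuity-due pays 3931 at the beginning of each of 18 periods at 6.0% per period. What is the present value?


PV_due = PMT * (1-(1+i)^(-n))/i * (1+i)
PV_immediate = 42563.3093
PV_due = 42563.3093 * 1.06
= 45117.1078


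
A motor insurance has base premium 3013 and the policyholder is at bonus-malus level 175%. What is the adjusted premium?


adjusted = base * BM_level / 100
= 3013 * 175 / 100
= 3013 * 1.75
= 5272.75


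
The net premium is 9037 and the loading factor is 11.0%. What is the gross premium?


Gross = net * (1 + loading)
= 9037 * (1 + 0.11)
= 9037 * 1.11
= 10031.07


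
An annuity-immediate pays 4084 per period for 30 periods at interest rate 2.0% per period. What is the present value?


PV = PMT * (1 - (1+i)^(-n)) / i
= 4084 * (1 - (1+0.02)^(-30)) / 0.02
= 4084 * (1 - 0.552071) / 0.02
= 4084 * 22.396456
= 91467.1245


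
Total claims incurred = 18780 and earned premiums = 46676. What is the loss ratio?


Loss ratio = claims / premiums
= 18780 / 46676
= 0.4023


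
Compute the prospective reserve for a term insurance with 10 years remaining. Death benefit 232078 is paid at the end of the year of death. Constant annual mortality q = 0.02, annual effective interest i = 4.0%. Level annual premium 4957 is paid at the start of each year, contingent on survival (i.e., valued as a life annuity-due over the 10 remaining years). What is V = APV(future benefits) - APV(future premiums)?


v = 1/(1+i) = 0.961538
APV(future benefits) per unit = sum_{k=0}^{9} k_p_x * q * v^(k+1) = 0.149338
APV(future benefits) = 232078 * 0.149338 = 34658.1331
Life annuity-due factor ä_{x:10} = sum_{k=0}^{9} k_p_x * v^k = 7.765591
APV(future premiums) = 4957 * 7.765591 = 38494.0366
V = 34658.1331 - 38494.0366
= -3835.9035


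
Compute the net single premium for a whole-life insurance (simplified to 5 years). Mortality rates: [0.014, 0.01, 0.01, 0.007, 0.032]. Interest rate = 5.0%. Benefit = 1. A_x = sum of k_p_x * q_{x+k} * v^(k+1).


v = 0.952381
Year 0: k_p_x=1.0, q=0.014, term=0.013333
Year 1: k_p_x=0.986, q=0.01, term=0.008943
Year 2: k_p_x=0.97614, q=0.01, term=0.008432
Year 3: k_p_x=0.966379, q=0.007, term=0.005565
Year 4: k_p_x=0.959614, q=0.032, term=0.02406
A_x = 0.0603


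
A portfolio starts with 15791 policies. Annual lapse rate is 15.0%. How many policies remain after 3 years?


remaining = initial * (1 - lapse)^years
= 15791 * (1 - 0.15)^3
= 15791 * 0.614125
= 9697.6479


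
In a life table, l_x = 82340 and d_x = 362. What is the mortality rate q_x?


q_x = d_x / l_x
= 362 / 82340
= 0.0044


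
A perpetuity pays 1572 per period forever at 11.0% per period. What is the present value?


PV = PMT / i
= 1572 / 0.11
= 14290.9091


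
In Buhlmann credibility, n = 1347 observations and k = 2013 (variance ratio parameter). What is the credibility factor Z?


Z = n / (n + k)
= 1347 / (1347 + 2013)
= 1347 / 3360
= 0.4009


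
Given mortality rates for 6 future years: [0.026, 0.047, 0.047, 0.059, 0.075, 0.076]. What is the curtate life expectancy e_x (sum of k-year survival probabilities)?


e_x = sum_{k=1}^{n} k_p_x
k_p_x values:
  1_p_x = 0.974
  2_p_x = 0.928222
  3_p_x = 0.884596
  4_p_x = 0.832404
  5_p_x = 0.769974
  6_p_x = 0.711456
e_x = 5.1007


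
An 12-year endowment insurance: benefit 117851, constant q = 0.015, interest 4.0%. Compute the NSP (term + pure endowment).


Term component = 15395.7429
Pure endowment = 12_p_x * v^12 * benefit = 0.834132 * 0.624597 * 117851 = 61399.9428
NSP = 76795.6857


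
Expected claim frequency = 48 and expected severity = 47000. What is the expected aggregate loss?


E[S] = E[N] * E[X]
= 48 * 47000
= 2.2560e+06


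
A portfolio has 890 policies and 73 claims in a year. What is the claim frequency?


frequency = claims / policies
= 73 / 890
= 0.082


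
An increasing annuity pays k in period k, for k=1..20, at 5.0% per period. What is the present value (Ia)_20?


(Ia)_n = sum_{k=1}^{n} k * v^k, v = 1/(1+i)
v = 0.952381
Sum computed term by term:
(Ia)_20 = 110.9506


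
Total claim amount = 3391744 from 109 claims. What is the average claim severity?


severity = total / number
= 3391744 / 109
= 31116.9174


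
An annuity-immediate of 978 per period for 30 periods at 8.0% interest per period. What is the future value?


FV = PMT * ((1+i)^n - 1) / i
= 978 * ((1.08)^30 - 1) / 0.08
= 978 * (10.062657 - 1) / 0.08
= 110790.9805


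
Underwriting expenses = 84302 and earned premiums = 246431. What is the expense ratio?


Expense ratio = expenses / premiums
= 84302 / 246431
= 0.3421


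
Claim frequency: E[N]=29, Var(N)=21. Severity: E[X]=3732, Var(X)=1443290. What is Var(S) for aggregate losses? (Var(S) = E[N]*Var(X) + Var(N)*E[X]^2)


Var(S) = E[N]*Var(X) + Var(N)*E[X]^2
= 29*1443290 + 21*3732^2
= 41855410 + 292484304
= 3.3434e+08


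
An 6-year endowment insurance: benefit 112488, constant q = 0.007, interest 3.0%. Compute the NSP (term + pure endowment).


Term component = 4194.1659
Pure endowment = 6_p_x * v^6 * benefit = 0.958728 * 0.837484 * 112488 = 90318.8373
NSP = 94513.0032


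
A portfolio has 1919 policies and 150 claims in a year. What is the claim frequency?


frequency = claims / policies
= 150 / 1919
= 0.0782


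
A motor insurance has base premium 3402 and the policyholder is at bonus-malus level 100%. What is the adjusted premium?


adjusted = base * BM_level / 100
= 3402 * 100 / 100
= 3402 * 1.0
= 3402.0


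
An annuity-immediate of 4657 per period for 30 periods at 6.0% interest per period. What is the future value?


FV = PMT * ((1+i)^n - 1) / i
= 4657 * ((1.06)^30 - 1) / 0.06
= 4657 * (5.743491 - 1) / 0.06
= 368173.9732


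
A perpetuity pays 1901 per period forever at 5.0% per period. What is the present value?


PV = PMT / i
= 1901 / 0.05
= 38020.0


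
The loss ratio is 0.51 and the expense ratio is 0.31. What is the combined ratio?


Combined ratio = loss ratio + expense ratio
= 0.51 + 0.31
= 0.82


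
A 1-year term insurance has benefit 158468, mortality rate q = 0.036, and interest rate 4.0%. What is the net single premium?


NSP = benefit * q * v
v = 1/(1+i) = 0.961538
NSP = 158468 * 0.036 * 0.961538
= 5485.4308


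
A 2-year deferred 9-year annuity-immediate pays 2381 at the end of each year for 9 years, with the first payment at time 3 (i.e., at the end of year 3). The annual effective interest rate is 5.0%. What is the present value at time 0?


PV at time 2 of the 9-year annuity-immediate:
a_n = 2381 * (1-(1+0.05)^(-9))/0.05 = 16923.7234
Discount back 2 years to time 0:
PV = 16923.7234 * (1+0.05)^(-2)
= 16923.7234 * 0.907029
= 15350.316


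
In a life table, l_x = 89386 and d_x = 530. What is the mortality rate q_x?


q_x = d_x / l_x
= 530 / 89386
= 0.0059


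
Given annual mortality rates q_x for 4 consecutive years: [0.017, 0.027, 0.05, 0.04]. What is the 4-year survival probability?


p_k = 1 - q_k for each year
Survival = product of (1 - q_k)
= 0.983 * 0.973 * 0.95 * 0.96
= 0.8723


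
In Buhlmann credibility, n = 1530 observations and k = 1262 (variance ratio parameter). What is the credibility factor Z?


Z = n / (n + k)
= 1530 / (1530 + 1262)
= 1530 / 2792
= 0.548


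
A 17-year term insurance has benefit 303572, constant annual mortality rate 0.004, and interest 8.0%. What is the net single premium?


NSP = benefit * sum_{k=0}^{n-1} k_p_x * q * v^(k+1)
With constant q=0.004, v=0.925926
Sum = 0.035597
NSP = 303572 * 0.035597
= 10806.1922


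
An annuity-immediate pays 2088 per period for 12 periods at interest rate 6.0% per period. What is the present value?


PV = PMT * (1 - (1+i)^(-n)) / i
= 2088 * (1 - (1+0.06)^(-12)) / 0.06
= 2088 * (1 - 0.496969) / 0.06
= 2088 * 8.383844
= 17505.4661


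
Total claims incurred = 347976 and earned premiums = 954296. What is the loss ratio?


Loss ratio = claims / premiums
= 347976 / 954296
= 0.3646


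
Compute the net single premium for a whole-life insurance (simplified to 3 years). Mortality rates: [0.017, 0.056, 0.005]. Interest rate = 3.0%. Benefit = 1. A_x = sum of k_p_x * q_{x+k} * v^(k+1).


v = 0.970874
Year 0: k_p_x=1.0, q=0.017, term=0.016505
Year 1: k_p_x=0.983, q=0.056, term=0.051888
Year 2: k_p_x=0.927952, q=0.005, term=0.004246
A_x = 0.0726


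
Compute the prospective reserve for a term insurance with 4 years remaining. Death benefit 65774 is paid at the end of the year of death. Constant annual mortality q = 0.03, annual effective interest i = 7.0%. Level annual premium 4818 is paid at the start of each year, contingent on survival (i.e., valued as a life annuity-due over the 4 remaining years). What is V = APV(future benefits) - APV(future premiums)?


v = 1/(1+i) = 0.934579
APV(future benefits) per unit = sum_{k=0}^{3} k_p_x * q * v^(k+1) = 0.097384
APV(future benefits) = 65774 * 0.097384 = 6405.3554
Life annuity-due factor ä_{x:4} = sum_{k=0}^{3} k_p_x * v^k = 3.473374
APV(future premiums) = 4818 * 3.473374 = 16734.7139
V = 6405.3554 - 16734.7139
= -10329.3586


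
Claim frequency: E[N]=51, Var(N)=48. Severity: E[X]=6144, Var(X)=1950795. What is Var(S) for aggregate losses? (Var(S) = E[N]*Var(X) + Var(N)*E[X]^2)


Var(S) = E[N]*Var(X) + Var(N)*E[X]^2
= 51*1950795 + 48*6144^2
= 99490545 + 1811939328
= 1.9114e+09


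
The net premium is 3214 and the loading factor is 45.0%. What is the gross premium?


Gross = net * (1 + loading)
= 3214 * (1 + 0.45)
= 3214 * 1.45
= 4660.3


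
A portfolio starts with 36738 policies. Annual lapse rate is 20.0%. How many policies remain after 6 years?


remaining = initial * (1 - lapse)^years
= 36738 * (1 - 0.2)^6
= 36738 * 0.262144
= 9630.6463


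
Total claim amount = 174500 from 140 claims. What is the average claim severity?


severity = total / number
= 174500 / 140
= 1246.4286


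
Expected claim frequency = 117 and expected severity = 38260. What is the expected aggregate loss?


E[S] = E[N] * E[X]
= 117 * 38260
= 4.4764e+06


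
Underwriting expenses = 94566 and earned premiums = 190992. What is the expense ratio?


Expense ratio = expenses / premiums
= 94566 / 190992
= 0.4951


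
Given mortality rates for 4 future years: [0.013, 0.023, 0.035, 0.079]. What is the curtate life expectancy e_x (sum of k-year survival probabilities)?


e_x = sum_{k=1}^{n} k_p_x
k_p_x values:
  1_p_x = 0.987
  2_p_x = 0.964299
  3_p_x = 0.930549
  4_p_x = 0.857035
e_x = 3.7389


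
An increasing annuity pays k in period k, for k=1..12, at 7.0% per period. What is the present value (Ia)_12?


(Ia)_n = sum_{k=1}^{n} k * v^k, v = 1/(1+i)
v = 0.934579
Sum computed term by term:
(Ia)_12 = 45.2933


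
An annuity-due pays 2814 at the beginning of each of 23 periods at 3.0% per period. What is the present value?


PV_due = PMT * (1-(1+i)^(-n))/i * (1+i)
PV_immediate = 46272.314
PV_due = 46272.314 * 1.03
= 47660.4834


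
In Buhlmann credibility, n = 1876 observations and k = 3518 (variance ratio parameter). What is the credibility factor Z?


Z = n / (n + k)
= 1876 / (1876 + 3518)
= 1876 / 5394
= 0.3478


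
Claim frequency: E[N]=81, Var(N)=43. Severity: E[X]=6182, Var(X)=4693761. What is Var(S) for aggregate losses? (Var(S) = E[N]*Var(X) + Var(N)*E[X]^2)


Var(S) = E[N]*Var(X) + Var(N)*E[X]^2
= 81*4693761 + 43*6182^2
= 380194641 + 1643336332
= 2.0235e+09


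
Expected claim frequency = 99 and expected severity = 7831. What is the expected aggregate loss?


E[S] = E[N] * E[X]
= 99 * 7831
= 775269


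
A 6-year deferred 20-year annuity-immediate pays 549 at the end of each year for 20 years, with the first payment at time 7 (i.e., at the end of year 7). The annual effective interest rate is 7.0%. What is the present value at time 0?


PV at time 6 of the 20-year annuity-immediate:
a_n = 549 * (1-(1+0.07)^(-20))/0.07 = 5816.1138
Discount back 6 years to time 0:
PV = 5816.1138 * (1+0.07)^(-6)
= 5816.1138 * 0.666342
= 3875.5222


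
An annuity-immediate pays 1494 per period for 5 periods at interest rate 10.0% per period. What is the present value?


PV = PMT * (1 - (1+i)^(-n)) / i
= 1494 * (1 - (1+0.1)^(-5)) / 0.1
= 1494 * (1 - 0.620921) / 0.1
= 1494 * 3.790787
= 5663.4354


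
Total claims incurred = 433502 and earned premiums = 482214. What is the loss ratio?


Loss ratio = claims / premiums
= 433502 / 482214
= 0.899


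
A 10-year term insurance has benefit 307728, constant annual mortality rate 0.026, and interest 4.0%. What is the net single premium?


NSP = benefit * sum_{k=0}^{n-1} k_p_x * q * v^(k+1)
With constant q=0.026, v=0.961538
Sum = 0.189443
NSP = 307728 * 0.189443
= 58296.9251


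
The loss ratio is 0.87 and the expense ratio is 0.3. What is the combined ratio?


Combined ratio = loss ratio + expense ratio
= 0.87 + 0.3
= 1.17


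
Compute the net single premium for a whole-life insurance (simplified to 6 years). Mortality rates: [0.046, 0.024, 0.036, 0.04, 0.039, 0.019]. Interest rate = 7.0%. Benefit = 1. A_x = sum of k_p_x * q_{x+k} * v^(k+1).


v = 0.934579
Year 0: k_p_x=1.0, q=0.046, term=0.042991
Year 1: k_p_x=0.954, q=0.024, term=0.019998
Year 2: k_p_x=0.931104, q=0.036, term=0.027362
Year 3: k_p_x=0.897584, q=0.04, term=0.027391
Year 4: k_p_x=0.861681, q=0.039, term=0.02396
Year 5: k_p_x=0.828075, q=0.019, term=0.010484
A_x = 0.1522


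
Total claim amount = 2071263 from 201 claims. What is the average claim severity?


severity = total / number
= 2071263 / 201
= 10304.791


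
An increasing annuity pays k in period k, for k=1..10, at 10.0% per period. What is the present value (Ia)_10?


(Ia)_n = sum_{k=1}^{n} k * v^k, v = 1/(1+i)
v = 0.909091
Sum computed term by term:
(Ia)_10 = 29.0359


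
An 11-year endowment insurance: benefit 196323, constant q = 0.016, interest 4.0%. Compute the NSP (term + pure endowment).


Term component = 25579.4558
Pure endowment = 11_p_x * v^11 * benefit = 0.837425 * 0.649581 * 196323 = 106794.9046
NSP = 132374.3605


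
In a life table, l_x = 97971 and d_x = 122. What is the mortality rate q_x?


q_x = d_x / l_x
= 122 / 97971
= 0.0012


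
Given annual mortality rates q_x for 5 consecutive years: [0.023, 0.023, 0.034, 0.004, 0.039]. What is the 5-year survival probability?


p_k = 1 - q_k for each year
Survival = product of (1 - q_k)
= 0.977 * 0.977 * 0.966 * 0.996 * 0.961
= 0.8826


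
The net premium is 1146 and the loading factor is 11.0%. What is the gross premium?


Gross = net * (1 + loading)
= 1146 * (1 + 0.11)
= 1146 * 1.11
= 1272.06


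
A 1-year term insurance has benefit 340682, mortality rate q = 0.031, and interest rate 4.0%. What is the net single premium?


NSP = benefit * q * v
v = 1/(1+i) = 0.961538
NSP = 340682 * 0.031 * 0.961538
= 10154.9442


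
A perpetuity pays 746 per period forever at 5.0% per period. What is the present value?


PV = PMT / i
= 746 / 0.05
= 14920.0


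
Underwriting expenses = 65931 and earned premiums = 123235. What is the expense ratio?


Expense ratio = expenses / premiums
= 65931 / 123235
= 0.535


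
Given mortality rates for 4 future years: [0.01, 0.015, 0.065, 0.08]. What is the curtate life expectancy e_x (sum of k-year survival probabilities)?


e_x = sum_{k=1}^{n} k_p_x
k_p_x values:
  1_p_x = 0.99
  2_p_x = 0.97515
  3_p_x = 0.911765
  4_p_x = 0.838824
e_x = 3.7157


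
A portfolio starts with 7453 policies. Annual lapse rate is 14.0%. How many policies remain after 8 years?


remaining = initial * (1 - lapse)^years
= 7453 * (1 - 0.14)^8
= 7453 * 0.299218
= 2230.0712


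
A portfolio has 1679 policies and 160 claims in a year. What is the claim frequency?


frequency = claims / policies
= 160 / 1679
= 0.0953


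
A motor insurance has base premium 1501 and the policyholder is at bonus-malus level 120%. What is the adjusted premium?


adjusted = base * BM_level / 100
= 1501 * 120 / 100
= 1501 * 1.2
= 1801.2


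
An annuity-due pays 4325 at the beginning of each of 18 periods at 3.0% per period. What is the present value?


PV_due = PMT * (1-(1+i)^(-n))/i * (1+i)
PV_immediate = 59483.9441
PV_due = 59483.9441 * 1.03
= 61268.4624


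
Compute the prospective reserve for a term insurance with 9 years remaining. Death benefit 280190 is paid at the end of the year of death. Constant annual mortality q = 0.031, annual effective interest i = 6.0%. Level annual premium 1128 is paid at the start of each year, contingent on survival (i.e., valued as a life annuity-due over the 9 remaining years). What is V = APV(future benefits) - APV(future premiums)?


v = 1/(1+i) = 0.943396
APV(future benefits) per unit = sum_{k=0}^{8} k_p_x * q * v^(k+1) = 0.188786
APV(future benefits) = 280190 * 0.188786 = 52895.9531
Life annuity-due factor ä_{x:9} = sum_{k=0}^{8} k_p_x * v^k = 6.455264
APV(future premiums) = 1128 * 6.455264 = 7281.5374
V = 52895.9531 - 7281.5374
= 45614.4157


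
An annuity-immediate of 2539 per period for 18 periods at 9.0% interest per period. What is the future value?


FV = PMT * ((1+i)^n - 1) / i
= 2539 * ((1.09)^18 - 1) / 0.09
= 2539 * (4.71712 - 1) / 0.09
= 104864.0971


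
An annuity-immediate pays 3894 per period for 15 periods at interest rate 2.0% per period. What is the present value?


PV = PMT * (1 - (1+i)^(-n)) / i
= 3894 * (1 - (1+0.02)^(-15)) / 0.02
= 3894 * (1 - 0.743015) / 0.02
= 3894 * 12.849264
= 50035.0321


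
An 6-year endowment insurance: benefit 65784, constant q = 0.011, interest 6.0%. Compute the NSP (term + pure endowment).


Term component = 3468.36
Pure endowment = 6_p_x * v^6 * benefit = 0.935789 * 0.704961 * 65784 = 43397.3125
NSP = 46865.6725


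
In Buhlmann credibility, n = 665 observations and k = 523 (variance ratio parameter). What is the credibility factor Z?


Z = n / (n + k)
= 665 / (665 + 523)
= 665 / 1188
= 0.5598


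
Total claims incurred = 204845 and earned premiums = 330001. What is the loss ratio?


Loss ratio = claims / premiums
= 204845 / 330001
= 0.6207


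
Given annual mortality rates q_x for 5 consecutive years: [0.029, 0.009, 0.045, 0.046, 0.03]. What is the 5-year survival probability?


p_k = 1 - q_k for each year
Survival = product of (1 - q_k)
= 0.971 * 0.991 * 0.955 * 0.954 * 0.97
= 0.8504


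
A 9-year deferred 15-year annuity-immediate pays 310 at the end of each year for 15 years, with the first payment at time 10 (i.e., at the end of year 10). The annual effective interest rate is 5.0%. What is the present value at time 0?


PV at time 9 of the 15-year annuity-immediate:
a_n = 310 * (1-(1+0.05)^(-15))/0.05 = 3217.694
Discount back 9 years to time 0:
PV = 3217.694 * (1+0.05)^(-9)
= 3217.694 * 0.644609
= 2074.1542


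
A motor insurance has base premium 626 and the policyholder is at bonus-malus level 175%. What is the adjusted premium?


adjusted = base * BM_level / 100
= 626 * 175 / 100
= 626 * 1.75
= 1095.5


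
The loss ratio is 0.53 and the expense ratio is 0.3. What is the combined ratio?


Combined ratio = loss ratio + expense ratio
= 0.53 + 0.3
= 0.83


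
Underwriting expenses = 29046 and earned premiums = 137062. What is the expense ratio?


Expense ratio = expenses / premiums
= 29046 / 137062
= 0.2119


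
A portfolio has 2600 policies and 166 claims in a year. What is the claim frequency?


frequency = claims / policies
= 166 / 2600
= 0.0638


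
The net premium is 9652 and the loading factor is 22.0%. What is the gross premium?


Gross = net * (1 + loading)
= 9652 * (1 + 0.22)
= 9652 * 1.22
= 11775.44


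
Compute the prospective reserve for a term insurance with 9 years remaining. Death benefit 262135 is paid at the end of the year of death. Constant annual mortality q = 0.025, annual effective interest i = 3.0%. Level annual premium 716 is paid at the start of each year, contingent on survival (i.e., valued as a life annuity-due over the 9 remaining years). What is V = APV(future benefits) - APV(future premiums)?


v = 1/(1+i) = 0.970874
APV(future benefits) per unit = sum_{k=0}^{8} k_p_x * q * v^(k+1) = 0.17716
APV(future benefits) = 262135 * 0.17716 = 46439.8108
Life annuity-due factor ä_{x:9} = sum_{k=0}^{8} k_p_x * v^k = 7.298988
APV(future premiums) = 716 * 7.298988 = 5226.0754
V = 46439.8108 - 5226.0754
= 41213.7354


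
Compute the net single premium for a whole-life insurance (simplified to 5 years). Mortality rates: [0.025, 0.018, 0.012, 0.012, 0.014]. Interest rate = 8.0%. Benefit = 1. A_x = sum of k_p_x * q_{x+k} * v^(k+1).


v = 0.925926
Year 0: k_p_x=1.0, q=0.025, term=0.023148
Year 1: k_p_x=0.975, q=0.018, term=0.015046
Year 2: k_p_x=0.95745, q=0.012, term=0.009121
Year 3: k_p_x=0.945961, q=0.012, term=0.008344
Year 4: k_p_x=0.934609, q=0.014, term=0.008905
A_x = 0.0646


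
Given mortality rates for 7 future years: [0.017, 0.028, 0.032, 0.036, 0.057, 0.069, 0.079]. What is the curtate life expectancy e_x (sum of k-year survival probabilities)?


e_x = sum_{k=1}^{n} k_p_x
k_p_x values:
  1_p_x = 0.983
  2_p_x = 0.955476
  3_p_x = 0.924901
  4_p_x = 0.891604
  5_p_x = 0.840783
  6_p_x = 0.782769
  7_p_x = 0.72093
e_x = 6.0995


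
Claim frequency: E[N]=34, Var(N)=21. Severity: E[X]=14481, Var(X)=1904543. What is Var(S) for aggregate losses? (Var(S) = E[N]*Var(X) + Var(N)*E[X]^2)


Var(S) = E[N]*Var(X) + Var(N)*E[X]^2
= 34*1904543 + 21*14481^2
= 64754462 + 4403686581
= 4.4684e+09


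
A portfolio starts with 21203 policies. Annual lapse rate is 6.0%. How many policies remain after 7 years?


remaining = initial * (1 - lapse)^years
= 21203 * (1 - 0.06)^7
= 21203 * 0.648478
= 13749.6704


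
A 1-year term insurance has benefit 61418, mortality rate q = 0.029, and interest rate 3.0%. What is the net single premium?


NSP = benefit * q * v
v = 1/(1+i) = 0.970874
NSP = 61418 * 0.029 * 0.970874
= 1729.2447


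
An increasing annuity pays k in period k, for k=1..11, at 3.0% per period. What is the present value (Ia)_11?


(Ia)_n = sum_{k=1}^{n} k * v^k, v = 1/(1+i)
v = 0.970874
Sum computed term by term:
(Ia)_11 = 52.7856


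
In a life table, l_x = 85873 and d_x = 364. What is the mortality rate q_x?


q_x = d_x / l_x
= 364 / 85873
= 0.0042


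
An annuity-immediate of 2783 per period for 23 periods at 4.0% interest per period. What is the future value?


FV = PMT * ((1+i)^n - 1) / i
= 2783 * ((1.04)^23 - 1) / 0.04
= 2783 * (2.464716 - 1) / 0.04
= 101907.5839


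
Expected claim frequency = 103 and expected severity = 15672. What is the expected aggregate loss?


E[S] = E[N] * E[X]
= 103 * 15672
= 1.6142e+06


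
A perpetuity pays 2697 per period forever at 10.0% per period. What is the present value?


PV = PMT / i
= 2697 / 0.1
= 26970.0


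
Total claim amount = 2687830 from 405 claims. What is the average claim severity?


severity = total / number
= 2687830 / 405
= 6636.6173


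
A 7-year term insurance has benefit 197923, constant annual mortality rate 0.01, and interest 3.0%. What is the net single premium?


NSP = benefit * sum_{k=0}^{n-1} k_p_x * q * v^(k+1)
With constant q=0.01, v=0.970874
Sum = 0.060536
NSP = 197923 * 0.060536
= 11981.5448


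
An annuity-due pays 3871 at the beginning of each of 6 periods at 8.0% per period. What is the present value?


PV_due = PMT * (1-(1+i)^(-n))/i * (1+i)
PV_immediate = 17895.1672
PV_due = 17895.1672 * 1.08
= 19326.7806


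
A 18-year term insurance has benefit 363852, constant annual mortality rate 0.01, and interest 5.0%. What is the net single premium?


NSP = benefit * sum_{k=0}^{n-1} k_p_x * q * v^(k+1)
With constant q=0.01, v=0.952381
Sum = 0.108874
NSP = 363852 * 0.108874
= 39613.9193


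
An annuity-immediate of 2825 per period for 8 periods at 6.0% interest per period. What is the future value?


FV = PMT * ((1+i)^n - 1) / i
= 2825 * ((1.06)^8 - 1) / 0.06
= 2825 * (1.593848 - 1) / 0.06
= 27960.3468


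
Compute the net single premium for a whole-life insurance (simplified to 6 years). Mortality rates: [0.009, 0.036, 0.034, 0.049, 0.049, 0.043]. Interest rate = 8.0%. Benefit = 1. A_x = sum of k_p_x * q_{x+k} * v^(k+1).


v = 0.925926
Year 0: k_p_x=1.0, q=0.009, term=0.008333
Year 1: k_p_x=0.991, q=0.036, term=0.030586
Year 2: k_p_x=0.955324, q=0.034, term=0.025784
Year 3: k_p_x=0.922843, q=0.049, term=0.033238
Year 4: k_p_x=0.877624, q=0.049, term=0.029268
Year 5: k_p_x=0.83462, q=0.043, term=0.022616
A_x = 0.1498


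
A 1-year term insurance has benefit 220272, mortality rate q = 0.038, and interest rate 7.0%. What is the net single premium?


NSP = benefit * q * v
v = 1/(1+i) = 0.934579
NSP = 220272 * 0.038 * 0.934579
= 7822.7439


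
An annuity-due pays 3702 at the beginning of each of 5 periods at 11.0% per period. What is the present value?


PV_due = PMT * (1-(1+i)^(-n))/i * (1+i)
PV_immediate = 13682.2108
PV_due = 13682.2108 * 1.11
= 15187.2539


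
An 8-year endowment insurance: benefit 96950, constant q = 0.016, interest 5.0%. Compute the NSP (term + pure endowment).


Term component = 9520.9995
Pure endowment = 8_p_x * v^8 * benefit = 0.878943 * 0.676839 * 96950 = 57675.8772
NSP = 67196.8766


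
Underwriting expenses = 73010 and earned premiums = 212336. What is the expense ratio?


Expense ratio = expenses / premiums
= 73010 / 212336
= 0.3438


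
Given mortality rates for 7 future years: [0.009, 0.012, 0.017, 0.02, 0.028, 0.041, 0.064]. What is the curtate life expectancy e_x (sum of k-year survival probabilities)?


e_x = sum_{k=1}^{n} k_p_x
k_p_x values:
  1_p_x = 0.991
  2_p_x = 0.979108
  3_p_x = 0.962463
  4_p_x = 0.943214
  5_p_x = 0.916804
  6_p_x = 0.879215
  7_p_x = 0.822945
e_x = 6.4947
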